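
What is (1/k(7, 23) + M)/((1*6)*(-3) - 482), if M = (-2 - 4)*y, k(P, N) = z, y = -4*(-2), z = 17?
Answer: 163/1700 ≈ 0.095882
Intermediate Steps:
y = 8
k(P, N) = 17
M = -48 (M = (-2 - 4)*8 = -6*8 = -48)
(1/k(7, 23) + M)/((1*6)*(-3) - 482) = (1/17 - 48)/((1*6)*(-3) - 482) = (1/17 - 48)/(6*(-3) - 482) = -815/(17*(-18 - 482)) = -815/17/(-500) = -815/17*(-1/500) = 163/1700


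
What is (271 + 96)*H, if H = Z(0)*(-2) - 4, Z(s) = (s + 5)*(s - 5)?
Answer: 16882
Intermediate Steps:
Z(s) = (-5 + s)*(5 + s) (Z(s) = (5 + s)*(-5 + s) = (-5 + s)*(5 + s))
H = 46 (H = (-25 + 0²)*(-2) - 4 = (-25 + 0)*(-2) - 4 = -25*(-2) - 4 = 50 - 4 = 46)
(271 + 96)*H = (271 + 96)*46 = 367*46 = 16882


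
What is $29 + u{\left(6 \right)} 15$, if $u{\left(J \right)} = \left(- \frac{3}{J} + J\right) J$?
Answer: $524$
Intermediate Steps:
$u{\left(J \right)} = J \left(J - \frac{3}{J}\right)$ ($u{\left(J \right)} = \left(J - \frac{3}{J}\right) J = J \left(J - \frac{3}{J}\right)$)
$29 + u{\left(6 \right)} 15 = 29 + \left(-3 + 6^{2}\right) 15 = 29 + \left(-3 + 36\right) 15 = 29 + 33 \cdot 15 = 29 + 495 = 524$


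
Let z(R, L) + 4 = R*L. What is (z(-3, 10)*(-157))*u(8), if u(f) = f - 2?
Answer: 32028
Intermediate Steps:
z(R, L) = -4 + L*R (z(R, L) = -4 + R*L = -4 + L*R)
u(f) = -2 + f
(z(-3, 10)*(-157))*u(8) = ((-4 + 10*(-3))*(-157))*(-2 + 8) = ((-4 - 30)*(-157))*6 = -34*(-157)*6 = 5338*6 = 32028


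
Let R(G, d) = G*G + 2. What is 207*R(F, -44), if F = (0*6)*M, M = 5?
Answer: 414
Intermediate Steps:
F = 0 (F = (0*6)*5 = 0*5 = 0)
R(G, d) = 2 + G**2 (R(G, d) = G**2 + 2 = 2 + G**2)
207*R(F, -44) = 207*(2 + 0**2) = 207*(2 + 0) = 207*2 = 414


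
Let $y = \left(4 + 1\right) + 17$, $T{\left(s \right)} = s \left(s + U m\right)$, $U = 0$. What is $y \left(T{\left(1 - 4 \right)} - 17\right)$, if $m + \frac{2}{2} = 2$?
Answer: $-176$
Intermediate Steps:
$m = 1$ ($m = -1 + 2 = 1$)
$T{\left(s \right)} = s^{2}$ ($T{\left(s \right)} = s \left(s + 0 \cdot 1\right) = s \left(s + 0\right) = s s = s^{2}$)
$y = 22$ ($y = 5 + 17 = 22$)
$y \left(T{\left(1 - 4 \right)} - 17\right) = 22 \left(\left(1 - 4\right)^{2} - 17\right) = 22 \left(\left(-3\right)^{2} - 17\right) = 22 \left(9 - 17\right) = 22 \left(-8\right) = -176$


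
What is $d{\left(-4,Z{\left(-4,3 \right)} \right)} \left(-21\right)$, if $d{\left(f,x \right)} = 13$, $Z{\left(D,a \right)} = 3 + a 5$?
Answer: $-273$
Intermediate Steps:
$Z{\left(D,a \right)} = 3 + 5 a$
$d{\left(-4,Z{\left(-4,3 \right)} \right)} \left(-21\right) = 13 \left(-21\right) = -273$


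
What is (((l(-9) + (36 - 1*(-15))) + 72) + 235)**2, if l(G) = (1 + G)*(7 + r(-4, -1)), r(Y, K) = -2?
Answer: 101124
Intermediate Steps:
l(G) = 5 + 5*G (l(G) = (1 + G)*(7 - 2) = (1 + G)*5 = 5 + 5*G)
(((l(-9) + (36 - 1*(-15))) + 72) + 235)**2 = ((((5 + 5*(-9)) + (36 - 1*(-15))) + 72) + 235)**2 = ((((5 - 45) + (36 + 15)) + 72) + 235)**2 = (((-40 + 51) + 72) + 235)**2 = ((11 + 72) + 235)**2 = (83 + 235)**2 = 318**2 = 101124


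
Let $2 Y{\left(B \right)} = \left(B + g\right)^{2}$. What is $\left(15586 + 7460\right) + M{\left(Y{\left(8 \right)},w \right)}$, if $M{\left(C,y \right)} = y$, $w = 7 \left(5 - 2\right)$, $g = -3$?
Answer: $23067$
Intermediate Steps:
$w = 21$ ($w = 7 \cdot 3 = 21$)
$Y{\left(B \right)} = \frac{\left(-3 + B\right)^{2}}{2}$ ($Y{\left(B \right)} = \frac{\left(B - 3\right)^{2}}{2} = \frac{\left(-3 + B\right)^{2}}{2}$)
$\left(15586 + 7460\right) + M{\left(Y{\left(8 \right)},w \right)} = \left(15586 + 7460\right) + 21 = 23046 + 21 = 23067$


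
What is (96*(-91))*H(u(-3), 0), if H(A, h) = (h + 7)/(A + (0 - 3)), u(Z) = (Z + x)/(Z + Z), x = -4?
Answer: 366912/11 ≈ 33356.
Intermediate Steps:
u(Z) = (-4 + Z)/(2*Z) (u(Z) = (Z - 4)/(Z + Z) = (-4 + Z)/((2*Z)) = (-4 + Z)*(1/(2*Z)) = (-4 + Z)/(2*Z))
H(A, h) = (7 + h)/(-3 + A) (H(A, h) = (7 + h)/(A - 3) = (7 + h)/(-3 + A))
(96*(-91))*H(u(-3), 0) = (96*(-91))*((7 + 0)/(-3 + (½)*(-4 - 3)/(-3))) = -8736*7/(-3 + (½)*(-⅓)*(-7)) = -8736*7/(-3 + 7/6) = -8736*7/(-11/6) = -(-52416)*7/11 = -8736*(-42/11) = 366912/11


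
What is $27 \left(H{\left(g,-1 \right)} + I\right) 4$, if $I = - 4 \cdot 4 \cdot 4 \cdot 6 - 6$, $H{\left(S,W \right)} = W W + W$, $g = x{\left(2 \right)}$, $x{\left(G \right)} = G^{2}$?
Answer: $-42120$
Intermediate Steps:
$g = 4$ ($g = 2^{2} = 4$)
$H{\left(S,W \right)} = W + W^{2}$ ($H{\left(S,W \right)} = W^{2} + W = W + W^{2}$)
$I = -390$ ($I = \left(-4\right) 16 \cdot 6 - 6 = \left(-64\right) 6 - 6 = -384 - 6 = -390$)
$27 \left(H{\left(g,-1 \right)} + I\right) 4 = 27 \left(- (1 - 1) - 390\right) 4 = 27 \left(\left(-1\right) 0 - 390\right) 4 = 27 \left(0 - 390\right) 4 = 27 \left(\left(-390\right) 4\right) = 27 \left(-1560\right) = -42120$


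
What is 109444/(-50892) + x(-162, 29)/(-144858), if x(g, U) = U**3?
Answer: -1424586995/614342778 ≈ -2.3189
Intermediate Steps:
109444/(-50892) + x(-162, 29)/(-144858) = 109444/(-50892) + 29**3/(-144858) = 109444*(-1/50892) + 24389*(-1/144858) = -27361/12723 - 24389/144858 = -1424586995/614342778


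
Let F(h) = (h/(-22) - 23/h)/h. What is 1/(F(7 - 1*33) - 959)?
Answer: -7436/7131715 ≈ -0.0010427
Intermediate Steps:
F(h) = (-23/h - h/22)/h (F(h) = (h*(-1/22) - 23/h)/h = (-h/22 - 23/h)/h = (-23/h - h/22)/h)
1/(F(7 - 1*33) - 959) = 1/((-1/22 - 23/(7 - 1*33)**2) - 959) = 1/((-1/22 - 23/(7 - 33)**2) - 959) = 1/((-1/22 - 23/(-26)**2) - 959) = 1/((-1/22 - 23*1/676) - 959) = 1/((-1/22 - 23/676) - 959) = 1/(-591/7436 - 959) = 1/(-7131715/7436) = -7436/7131715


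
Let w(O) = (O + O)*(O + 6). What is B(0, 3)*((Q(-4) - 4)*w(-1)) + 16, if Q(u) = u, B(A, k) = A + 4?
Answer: 336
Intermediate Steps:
B(A, k) = 4 + A
w(O) = 2*O*(6 + O) (w(O) = (2*O)*(6 + O) = 2*O*(6 + O))
B(0, 3)*((Q(-4) - 4)*w(-1)) + 16 = (4 + 0)*((-4 - 4)*(2*(-1)*(6 - 1))) + 16 = 4*(-16*(-1)*5) + 16 = 4*(-8*(-10)) + 16 = 4*80 + 16 = 320 + 16 = 336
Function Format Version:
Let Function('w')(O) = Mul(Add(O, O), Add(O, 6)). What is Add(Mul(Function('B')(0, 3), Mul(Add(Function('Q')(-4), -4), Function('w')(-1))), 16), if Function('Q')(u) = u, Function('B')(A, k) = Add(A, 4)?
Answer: 336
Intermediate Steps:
Function('B')(A, k) = Add(4, A)
Function('w')(O) = Mul(2, O, Add(6, O)) (Function('w')(O) = Mul(Mul(2, O), Add(6, O)) = Mul(2, O, Add(6, O)))
Add(Mul(Function('B')(0, 3), Mul(Add(Function('Q')(-4), -4), Function('w')(-1))), 16) = Add(Mul(Add(4, 0), Mul(Add(-4, -4), Mul(2, -1, Add(6, -1)))), 16) = Add(Mul(4, Mul(-8, Mul(2, -1, 5))), 16) = Add(Mul(4, Mul(-8, -10)), 16) = Add(Mul(4, 80), 16) = Add(320, 16) = 336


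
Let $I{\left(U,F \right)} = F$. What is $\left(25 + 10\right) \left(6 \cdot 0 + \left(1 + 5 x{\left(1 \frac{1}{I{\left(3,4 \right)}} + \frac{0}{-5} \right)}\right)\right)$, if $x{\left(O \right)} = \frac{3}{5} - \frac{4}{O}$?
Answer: $-2660$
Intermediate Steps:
$x{\left(O \right)} = \frac{3}{5} - \frac{4}{O}$ ($x{\left(O \right)} = 3 \cdot \frac{1}{5} - \frac{4}{O} = \frac{3}{5} - \frac{4}{O}$)
$\left(25 + 10\right) \left(6 \cdot 0 + \left(1 + 5 x{\left(1 \frac{1}{I{\left(3,4 \right)}} + \frac{0}{-5} \right)}\right)\right) = \left(25 + 10\right) \left(6 \cdot 0 + \left(1 + 5 \left(\frac{3}{5} - \frac{4}{1 \cdot \frac{1}{4} + \frac{0}{-5}}\right)\right)\right) = 35 \left(0 + \left(1 + 5 \left(\frac{3}{5} - \frac{4}{1 \cdot \frac{1}{4} + 0 \left(- \frac{1}{5}\right)}\right)\right)\right) = 35 \left(0 + \left(1 + 5 \left(\frac{3}{5} - \frac{4}{\frac{1}{4} + 0}\right)\right)\right) = 35 \left(0 + \left(1 + 5 \left(\frac{3}{5} - 4 \frac{1}{\frac{1}{4}}\right)\right)\right) = 35 \left(0 + \left(1 + 5 \left(\frac{3}{5} - 16\right)\right)\right) = 35 \left(0 + \left(1 + 5 \left(- \frac{77}{5}\right)\right)\right) = 35 \left(0 + \left(1 - 77\right)\right) = 35 \left(0 - 76\right) = 35 \left(-76\right) = -2660$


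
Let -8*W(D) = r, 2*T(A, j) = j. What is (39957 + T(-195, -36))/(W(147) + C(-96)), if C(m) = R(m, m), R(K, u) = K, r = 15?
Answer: -106504/261 ≈ -408.06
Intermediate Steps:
T(A, j) = j/2
W(D) = -15/8 (W(D) = -⅛*15 = -15/8)
C(m) = m
(39957 + T(-195, -36))/(W(147) + C(-96)) = (39957 + (½)*(-36))/(-15/8 - 96) = (39957 - 18)/(-783/8) = 39939*(-8/783) = -106504/261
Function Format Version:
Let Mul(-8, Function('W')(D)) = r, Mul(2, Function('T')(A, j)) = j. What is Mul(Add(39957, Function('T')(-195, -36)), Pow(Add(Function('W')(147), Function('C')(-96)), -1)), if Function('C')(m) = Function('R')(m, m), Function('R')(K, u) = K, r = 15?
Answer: Rational(-106504, 261) ≈ -408.06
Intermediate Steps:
Function('T')(A, j) = Mul(Rational(1, 2), j)
Function('W')(D) = Rational(-15, 8) (Function('W')(D) = Mul(Rational(-1, 8), 15) = Rational(-15, 8))
Function('C')(m) = m
Mul(Add(39957, Function('T')(-195, -36)), Pow(Add(Function('W')(147), Function('C')(-96)), -1)) = Mul(Add(39957, Mul(Rational(1, 2), -36)), Pow(Add(Rational(-15, 8), -96), -1)) = Mul(Add(39957, -18), Pow(Rational(-783, 8), -1)) = Mul(39939, Rational(-8, 783)) = Rational(-106504, 261)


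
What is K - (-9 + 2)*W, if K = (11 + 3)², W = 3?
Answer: 217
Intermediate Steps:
K = 196 (K = 14² = 196)
K - (-9 + 2)*W = 196 - (-9 + 2)*3 = 196 - (-7)*3 = 196 - 1*(-21) = 196 + 21 = 217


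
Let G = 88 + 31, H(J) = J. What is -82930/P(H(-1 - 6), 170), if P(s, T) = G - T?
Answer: 82930/51 ≈ 1626.1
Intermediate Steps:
G = 119
P(s, T) = 119 - T
-82930/P(H(-1 - 6), 170) = -82930/(119 - 1*170) = -82930/(119 - 170) = -82930/(-51) = -82930*(-1/51) = 82930/51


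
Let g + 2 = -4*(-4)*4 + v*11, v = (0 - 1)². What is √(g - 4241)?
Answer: 2*I*√1042 ≈ 64.56*I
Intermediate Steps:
v = 1 (v = (-1)² = 1)
g = 73 (g = -2 + (-4*(-4)*4 + 1*11) = -2 + (16*4 + 11) = -2 + (64 + 11) = -2 + 75 = 73)
√(g - 4241) = √(73 - 4241) = √(-4168) = 2*I*√1042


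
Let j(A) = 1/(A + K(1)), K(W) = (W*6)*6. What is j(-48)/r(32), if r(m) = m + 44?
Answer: -1/912 ≈ -0.0010965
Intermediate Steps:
r(m) = 44 + m
K(W) = 36*W (K(W) = (6*W)*6 = 36*W)
j(A) = 1/(36 + A) (j(A) = 1/(A + 36*1) = 1/(A + 36) = 1/(36 + A))
j(-48)/r(32) = 1/((36 - 48)*(44 + 32)) = 1/(-12*76) = -1/12*1/76 = -1/912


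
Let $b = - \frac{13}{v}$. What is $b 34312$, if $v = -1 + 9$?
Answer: $-55757$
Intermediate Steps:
$v = 8$
$b = - \frac{13}{8} \approx -1.625$
$b 34312 = \left(- \frac{13}{8}\right) 34312 = -55757$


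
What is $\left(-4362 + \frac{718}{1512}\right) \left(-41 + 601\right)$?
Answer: $- \frac{65946260}{27} \approx -2.4425 \cdot 10^{6}$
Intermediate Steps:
$\left(-4362 + \frac{718}{1512}\right) \left(-41 + 601\right) = \left(-4362 + 718 \cdot \frac{1}{1512}\right) 560 = \left(-4362 + \frac{359}{756}\right) 560 = \left(- \frac{3297313}{756}\right) 560 = - \frac{65946260}{27}$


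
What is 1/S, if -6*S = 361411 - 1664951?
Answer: 3/651770 ≈ 4.6029e-6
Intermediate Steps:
S = 651770/3 (S = -(361411 - 1664951)/6 = -1/6*(-1303540) = 651770/3 ≈ 2.1726e+5)
1/S = 1/(651770/3) = 3/651770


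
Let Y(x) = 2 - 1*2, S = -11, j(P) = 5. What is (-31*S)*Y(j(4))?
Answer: 0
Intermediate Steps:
Y(x) = 0 (Y(x) = 2 - 2 = 0)
(-31*S)*Y(j(4)) = -31*(-11)*0 = 341*0 = 0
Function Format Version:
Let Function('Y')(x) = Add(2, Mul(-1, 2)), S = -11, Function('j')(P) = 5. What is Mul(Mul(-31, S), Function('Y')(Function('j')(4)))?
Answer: 0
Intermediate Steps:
Function('Y')(x) = 0 (Function('Y')(x) = Add(2, -2) = 0)
Mul(Mul(-31, S), Function('Y')(Function('j')(4))) = Mul(Mul(-31, -11), 0) = Mul(341, 0) = 0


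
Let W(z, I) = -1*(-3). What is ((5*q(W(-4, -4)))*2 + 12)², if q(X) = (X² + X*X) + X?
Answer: 49284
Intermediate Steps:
W(z, I) = 3
q(X) = X + 2*X² (q(X) = (X² + X²) + X = 2*X² + X = X + 2*X²)
((5*q(W(-4, -4)))*2 + 12)² = ((5*(3*(1 + 2*3)))*2 + 12)² = ((5*(3*(1 + 6)))*2 + 12)² = ((5*(3*7))*2 + 12)² = ((5*21)*2 + 12)² = (105*2 + 12)² = (210 + 12)² = 222² = 49284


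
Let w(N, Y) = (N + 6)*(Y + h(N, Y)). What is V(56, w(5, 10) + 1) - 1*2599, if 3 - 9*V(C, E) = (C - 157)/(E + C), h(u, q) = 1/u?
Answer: -19785743/7614 ≈ -2598.6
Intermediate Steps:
w(N, Y) = (6 + N)*(Y + 1/N) (w(N, Y) = (N + 6)*(Y + 1/N) = (6 + N)*(Y + 1/N))
V(C, E) = ⅓ - (-157 + C)/(9*(C + E)) (V(C, E) = ⅓ - (C - 157)/(9*(E + C)) = ⅓ - (-157 + C)/(9*(C + E)))
V(56, w(5, 10) + 1) - 1*2599 = (157 + 2*56 + 3*((1 + 6*10 + 6/5 + 5*10) + 1))/(9*(56 + ((1 + 6*10 + 6/5 + 5*10) + 1))) - 1*2599 = (157 + 112 + 3*((1 + 60 + 6*(⅕) + 50) + 1))/(9*(56 + ((1 + 60 + 6*(⅕) + 50) + 1))) - 2599 = (157 + 112 + 3*((1 + 60 + 6/5 + 50) + 1))/(9*(56 + ((1 + 60 + 6/5 + 50) + 1))) - 2599 = (157 + 112 + 3*(561/5 + 1))/(9*(56 + (561/5 + 1))) - 2599 = (157 + 112 + 3*(566/5))/(9*(56 + 566/5)) - 2599 = (157 + 112 + 1698/5)/(9*(846/5)) - 2599 = (⅑)*(5/846)*(3043/5) - 2599 = 3043/7614 - 2599 = -19785743/7614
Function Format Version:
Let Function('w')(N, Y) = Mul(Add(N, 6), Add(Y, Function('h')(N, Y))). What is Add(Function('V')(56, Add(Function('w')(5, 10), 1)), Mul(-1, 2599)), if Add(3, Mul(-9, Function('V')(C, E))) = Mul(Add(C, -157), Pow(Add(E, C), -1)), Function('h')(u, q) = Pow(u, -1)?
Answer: Rational(-19785743, 7614) ≈ -2598.6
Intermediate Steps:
Function('w')(N, Y) = Mul(Add(6, N), Add(Y, Pow(N, -1))) (Function('w')(N, Y) = Mul(Add(N, 6), Add(Y, Pow(N, -1))) = Mul(Add(6, N), Add(Y, Pow(N, -1))))
Function('V')(C, E) = Add(Rational(1, 3), Mul(Rational(-1, 9), Pow(Add(C, E), -1), Add(-157, C))) (Function('V')(C, E) = Add(Rational(1, 3), Mul(Rational(-1, 9), Mul(Add(C, -157), Pow(Add(E, C), -1)))) = Add(Rational(1, 3), Mul(Rational(-1, 9), Mul(Add(-157, C), Pow(Add(C, E), -1)))) = Add(Rational(1, 3), Mul(Rational(-1, 9), Mul(Pow(Add(C, E), -1), Add(-157, C)))) = Add(Rational(1, 3), Mul(Rational(-1, 9), Pow(Add(C, E), -1), Add(-157, C))))
Add(Function('V')(56, Add(Function('w')(5, 10), 1)), Mul(-1, 2599)) = Add(Mul(Rational(1, 9), Pow(Add(56, Add(Add(1, Mul(6, 10), Mul(6, Pow(5, -1)), Mul(5, 10)), 1)), -1), Add(157, Mul(2, 56), Mul(3, Add(Add(1, Mul(6, 10), Mul(6, Pow(5, -1)), Mul(5, 10)), 1)))), Mul(-1, 2599)) = Add(Mul(Rational(1, 9), Pow(Add(56, Add(Add(1, 60, Mul(6, Rational(1, 5)), 50), 1)), -1), Add(157, 112, Mul(3, Add(Add(1, 60, Mul(6, Rational(1, 5)), 50), 1)))), -2599) = Add(Mul(Rational(1, 9), Pow(Add(56, Add(Add(1, 60, Rational(6, 5), 50), 1)), -1), Add(157, 112, Mul(3, Add(Add(1, 60, Rational(6, 5), 50), 1)))), -2599) = Add(Mul(Rational(1, 9), Pow(Add(56, Add(Rational(561, 5), 1)), -1), Add(157, 112, Mul(3, Add(Rational(561, 5), 1)))), -2599) = Add(Mul(Rational(1, 9), Pow(Add(56, Rational(566, 5)), -1), Add(157, 112, Mul(3, Rational(566, 5)))), -2599) = Add(Mul(Rational(1, 9), Pow(Rational(846, 5), -1), Add(157, 112, Rational(1698, 5))), -2599) = Add(Mul(Rational(1, 9), Rational(5, 846), Rational(3043, 5)), -2599) = Add(Rational(3043, 7614), -2599) = Rational(-19785743, 7614)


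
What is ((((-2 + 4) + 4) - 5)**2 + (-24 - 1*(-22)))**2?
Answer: 1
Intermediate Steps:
((((-2 + 4) + 4) - 5)**2 + (-24 - 1*(-22)))**2 = (((2 + 4) - 5)**2 + (-24 + 22))**2 = ((6 - 5)**2 - 2)**2 = (1**2 - 2)**2 = (1 - 2)**2 = (-1)**2 = 1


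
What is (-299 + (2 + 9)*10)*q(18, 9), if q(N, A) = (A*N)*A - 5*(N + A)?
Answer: -250047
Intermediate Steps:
q(N, A) = -5*A - 5*N + N*A² (q(N, A) = N*A² - 5*(A + N) = N*A² + (-5*A - 5*N) = -5*A - 5*N + N*A²)
(-299 + (2 + 9)*10)*q(18, 9) = (-299 + (2 + 9)*10)*(-5*9 - 5*18 + 18*9²) = (-299 + 11*10)*(-45 - 90 + 18*81) = (-299 + 110)*(-45 - 90 + 1458) = -189*1323 = -250047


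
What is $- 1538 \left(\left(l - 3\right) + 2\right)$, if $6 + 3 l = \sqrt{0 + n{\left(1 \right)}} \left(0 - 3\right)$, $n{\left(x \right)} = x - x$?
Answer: $4614$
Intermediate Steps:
$n{\left(x \right)} = 0$
$l = -2$ ($l = -2 + \frac{\sqrt{0 + 0} \left(0 - 3\right)}{3} = -2 + \frac{\sqrt{0} \left(-3\right)}{3} = -2 + \frac{0 \left(-3\right)}{3} = -2 + \frac{1}{3} \cdot 0 = -2 + 0 = -2$)
$- 1538 \left(\left(l - 3\right) + 2\right) = - 1538 \left(\left(-2 - 3\right) + 2\right) = - 1538 \left(-5 + 2\right) = \left(-1538\right) \left(-3\right) = 4614$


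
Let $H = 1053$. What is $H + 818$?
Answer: $1871$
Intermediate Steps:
$H + 818 = 1053 + 818 = 1871$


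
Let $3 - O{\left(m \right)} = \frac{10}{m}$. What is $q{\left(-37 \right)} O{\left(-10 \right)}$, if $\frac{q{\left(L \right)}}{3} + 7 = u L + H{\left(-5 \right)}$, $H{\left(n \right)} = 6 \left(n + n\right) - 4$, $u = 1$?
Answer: $-1296$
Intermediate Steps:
$H{\left(n \right)} = -4 + 12 n$ ($H{\left(n \right)} = 6 \cdot 2 n - 4 = 12 n - 4 = -4 + 12 n$)
$O{\left(m \right)} = 3 - \frac{10}{m}$
$q{\left(L \right)} = -213 + 3 L$ ($q{\left(L \right)} = -21 + 3 \left(1 L + \left(-4 + 12 \left(-5\right)\right)\right) = -21 + 3 \left(L - 64\right) = -21 + 3 \left(-64 + L\right) = -21 + \left(-192 + 3 L\right) = -213 + 3 L$)
$q{\left(-37 \right)} O{\left(-10 \right)} = \left(-213 + 3 \left(-37\right)\right) \left(3 - \frac{10}{-10}\right) = \left(-213 - 111\right) \left(3 - -1\right) = - 324 \left(3 + 1\right) = \left(-324\right) 4 = -1296$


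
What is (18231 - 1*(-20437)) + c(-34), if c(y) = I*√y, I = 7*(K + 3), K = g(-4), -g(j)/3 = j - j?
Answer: 38668 + 21*I*√34 ≈ 38668.0 + 122.45*I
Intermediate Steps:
g(j) = 0 (g(j) = -3*(j - j) = -3*0 = 0)
K = 0
I = 21 (I = 7*(0 + 3) = 7*3 = 21)
c(y) = 21*√y
(18231 - 1*(-20437)) + c(-34) = (18231 - 1*(-20437)) + 21*√(-34) = (18231 + 20437) + 21*(I*√34) = 38668 + 21*I*√34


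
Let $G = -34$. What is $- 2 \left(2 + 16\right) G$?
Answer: $1224$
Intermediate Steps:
$- 2 \left(2 + 16\right) G = - 2 \left(2 + 16\right) \left(-34\right) = \left(-2\right) 18 \left(-34\right) = \left(-36\right) \left(-34\right) = 1224$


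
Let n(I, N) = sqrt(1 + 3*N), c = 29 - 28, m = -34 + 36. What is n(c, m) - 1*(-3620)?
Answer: 3620 + sqrt(7) ≈ 3622.6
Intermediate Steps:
m = 2
c = 1
n(c, m) - 1*(-3620) = sqrt(1 + 3*2) - 1*(-3620) = sqrt(1 + 6) + 3620 = sqrt(7) + 3620 = 3620 + sqrt(7)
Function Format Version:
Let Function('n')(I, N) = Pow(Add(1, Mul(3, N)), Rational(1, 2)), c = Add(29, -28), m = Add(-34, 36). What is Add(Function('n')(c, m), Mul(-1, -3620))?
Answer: Add(3620, Pow(7, Rational(1, 2))) ≈ 3622.6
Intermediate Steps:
m = 2
c = 1
Add(Function('n')(c, m), Mul(-1, -3620)) = Add(Pow(Add(1, Mul(3, 2)), Rational(1, 2)), Mul(-1, -3620)) = Add(Pow(Add(1, 6), Rational(1, 2)), 3620) = Add(Pow(7, Rational(1, 2)), 3620) = Add(3620, Pow(7, Rational(1, 2)))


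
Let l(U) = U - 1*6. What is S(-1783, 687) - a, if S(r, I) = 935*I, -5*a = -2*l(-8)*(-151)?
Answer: 3207497/5 ≈ 6.4150e+5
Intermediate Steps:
l(U) = -6 + U (l(U) = U - 6 = -6 + U)
a = 4228/5 (a = -(-2*(-6 - 8))*(-151)/5 = -(-2*(-14))*(-151)/5 = -28*(-151)/5 = -1/5*(-4228) = 4228/5 ≈ 845.60)
S(-1783, 687) - a = 935*687 - 1*4228/5 = 642345 - 4228/5 = 3207497/5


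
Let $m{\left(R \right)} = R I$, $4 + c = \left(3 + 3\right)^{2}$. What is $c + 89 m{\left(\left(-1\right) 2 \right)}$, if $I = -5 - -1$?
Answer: $744$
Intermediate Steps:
$I = -4$ ($I = -5 + 1 = -4$)
$c = 32$ ($c = -4 + \left(3 + 3\right)^{2} = -4 + 6^{2} = -4 + 36 = 32$)
$m{\left(R \right)} = - 4 R$ ($m{\left(R \right)} = R \left(-4\right) = - 4 R$)
$c + 89 m{\left(\left(-1\right) 2 \right)} = 32 + 89 \left(- 4 \left(\left(-1\right) 2\right)\right) = 32 + 89 \left(\left(-4\right) \left(-2\right)\right) = 32 + 89 \cdot 8 = 32 + 712 = 744$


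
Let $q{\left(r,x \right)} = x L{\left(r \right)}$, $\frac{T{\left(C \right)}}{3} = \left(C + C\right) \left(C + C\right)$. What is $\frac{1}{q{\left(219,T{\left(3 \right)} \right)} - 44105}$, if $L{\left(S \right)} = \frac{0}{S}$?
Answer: $- \frac{1}{44105} \approx -2.2673 \cdot 10^{-5}$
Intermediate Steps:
$L{\left(S \right)} = 0$
$T{\left(C \right)} = 12 C^{2}$ ($T{\left(C \right)} = 3 \left(C + C\right) \left(C + C\right) = 3 \cdot 2 C 2 C = 3 \cdot 4 C^{2} = 12 C^{2}$)
$q{\left(r,x \right)} = 0$ ($q{\left(r,x \right)} = x 0 = 0$)
$\frac{1}{q{\left(219,T{\left(3 \right)} \right)} - 44105} = \frac{1}{0 - 44105} = \frac{1}{-44105} = - \frac{1}{44105}$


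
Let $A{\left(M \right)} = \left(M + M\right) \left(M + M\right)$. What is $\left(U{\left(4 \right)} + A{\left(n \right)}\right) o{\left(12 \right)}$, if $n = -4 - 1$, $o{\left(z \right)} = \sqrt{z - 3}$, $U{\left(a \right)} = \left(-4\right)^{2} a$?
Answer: $492$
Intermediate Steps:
$U{\left(a \right)} = 16 a$
$o{\left(z \right)} = \sqrt{-3 + z}$
$n = -5$
$A{\left(M \right)} = 4 M^{2}$ ($A{\left(M \right)} = 2 M 2 M = 4 M^{2}$)
$\left(U{\left(4 \right)} + A{\left(n \right)}\right) o{\left(12 \right)} = \left(16 \cdot 4 + 4 \left(-5\right)^{2}\right) \sqrt{-3 + 12} = \left(64 + 4 \cdot 25\right) \sqrt{9} = \left(64 + 100\right) 3 = 164 \cdot 3 = 492$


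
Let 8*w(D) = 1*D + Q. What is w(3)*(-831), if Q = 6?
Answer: -7479/8 ≈ -934.88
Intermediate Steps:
w(D) = 3/4 + D/8 (w(D) = (1*D + 6)/8 = (D + 6)/8 = (6 + D)/8 = 3/4 + D/8)
w(3)*(-831) = (3/4 + (1/8)*3)*(-831) = (3/4 + 3/8)*(-831) = (9/8)*(-831) = -7479/8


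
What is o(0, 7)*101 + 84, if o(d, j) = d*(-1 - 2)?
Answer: 84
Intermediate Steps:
o(d, j) = -3*d (o(d, j) = d*(-3) = -3*d)
o(0, 7)*101 + 84 = -3*0*101 + 84 = 0*101 + 84 = 0 + 84 = 84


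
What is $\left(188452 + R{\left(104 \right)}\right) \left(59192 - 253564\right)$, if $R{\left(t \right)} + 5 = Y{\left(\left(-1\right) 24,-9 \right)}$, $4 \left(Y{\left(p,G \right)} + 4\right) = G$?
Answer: $-36627605459$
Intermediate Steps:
$Y{\left(p,G \right)} = -4 + \frac{G}{4}$
$R{\left(t \right)} = - \frac{45}{4}$ ($R{\left(t \right)} = -5 + \left(-4 + \frac{1}{4} \left(-9\right)\right) = -5 - \frac{25}{4} = - \frac{45}{4}$)
$\left(188452 + R{\left(104 \right)}\right) \left(59192 - 253564\right) = \left(188452 - \frac{45}{4}\right) \left(59192 - 253564\right) = \frac{753763}{4} \left(-194372\right) = -36627605459$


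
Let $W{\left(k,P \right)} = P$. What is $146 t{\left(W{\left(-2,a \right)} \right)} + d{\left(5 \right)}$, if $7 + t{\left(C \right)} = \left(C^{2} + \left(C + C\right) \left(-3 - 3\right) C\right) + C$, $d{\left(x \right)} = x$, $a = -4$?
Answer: $-27297$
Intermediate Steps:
$t{\left(C \right)} = -7 + C - 11 C^{2}$ ($t{\left(C \right)} = -7 + \left(\left(C^{2} + \left(C + C\right) \left(-3 - 3\right) C\right) + C\right) = -7 + \left(\left(C^{2} + 2 C \left(-6\right) C\right) + C\right) = -7 + \left(\left(C^{2} + - 12 C C\right) + C\right) = -7 + \left(\left(C^{2} - 12 C^{2}\right) + C\right) = -7 - \left(- C + 11 C^{2}\right) = -7 + C - 11 C^{2}$)
$146 t{\left(W{\left(-2,a \right)} \right)} + d{\left(5 \right)} = 146 \left(-7 - 4 - 11 \left(-4\right)^{2}\right) + 5 = 146 \left(-7 - 4 - 176\right) + 5 = 146 \left(-187\right) + 5 = -27302 + 5 = -27297$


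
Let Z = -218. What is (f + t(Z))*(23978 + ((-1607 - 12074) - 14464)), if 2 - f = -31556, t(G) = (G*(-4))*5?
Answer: -149670306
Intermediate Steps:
t(G) = -20*G (t(G) = -4*G*5 = -20*G)
f = 31558 (f = 2 - 1*(-31556) = 2 + 31556 = 31558)
(f + t(Z))*(23978 + ((-1607 - 12074) - 14464)) = (31558 - 20*(-218))*(23978 + ((-1607 - 12074) - 14464)) = (31558 + 4360)*(23978 + (-13681 - 14464)) = 35918*(23978 - 28145) = 35918*(-4167) = -149670306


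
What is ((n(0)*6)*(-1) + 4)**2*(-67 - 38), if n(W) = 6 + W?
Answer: -107520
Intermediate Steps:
((n(0)*6)*(-1) + 4)**2*(-67 - 38) = (((6 + 0)*6)*(-1) + 4)**2*(-67 - 38) = ((6*6)*(-1) + 4)**2*(-105) = (36*(-1) + 4)**2*(-105) = (-36 + 4)**2*(-105) = (-32)**2*(-105) = 1024*(-105) = -107520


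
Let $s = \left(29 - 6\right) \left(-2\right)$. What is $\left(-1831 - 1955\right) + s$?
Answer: $-3832$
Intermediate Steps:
$s = -46$ ($s = 23 \left(-2\right) = -46$)
$\left(-1831 - 1955\right) + s = \left(-1831 - 1955\right) - 46 = -3786 - 46 = -3832$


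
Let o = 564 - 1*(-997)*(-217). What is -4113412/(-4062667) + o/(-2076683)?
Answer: 1345559338713/1205267356223 ≈ 1.1164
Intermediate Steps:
o = -215785 (o = 564 + 997*(-217) = 564 - 216349 = -215785)
-4113412/(-4062667) + o/(-2076683) = -4113412/(-4062667) - 215785/(-2076683) = -4113412*(-1/4062667) - 215785*(-1/2076683) = 4113412/4062667 + 215785/2076683 = 1345559338713/1205267356223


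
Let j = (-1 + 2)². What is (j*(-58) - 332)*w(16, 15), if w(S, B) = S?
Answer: -6240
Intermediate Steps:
j = 1 (j = 1² = 1)
(j*(-58) - 332)*w(16, 15) = (1*(-58) - 332)*16 = (-58 - 332)*16 = -390*16 = -6240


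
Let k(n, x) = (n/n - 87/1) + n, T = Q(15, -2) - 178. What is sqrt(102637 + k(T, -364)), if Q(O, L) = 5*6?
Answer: sqrt(102403) ≈ 320.00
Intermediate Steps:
Q(O, L) = 30
T = -148 (T = 30 - 178 = -148)
k(n, x) = -86 + n (k(n, x) = (1 - 87*1) + n = (1 - 87) + n = -86 + n)
sqrt(102637 + k(T, -364)) = sqrt(102637 + (-86 - 148)) = sqrt(102637 - 234) = sqrt(102403)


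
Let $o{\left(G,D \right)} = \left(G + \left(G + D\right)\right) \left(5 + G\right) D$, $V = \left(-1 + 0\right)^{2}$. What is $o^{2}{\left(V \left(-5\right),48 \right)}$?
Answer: $0$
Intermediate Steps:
$V = 1$ ($V = \left(-1\right)^{2} = 1$)
$o{\left(G,D \right)} = D \left(5 + G\right) \left(D + 2 G\right)$ ($o{\left(G,D \right)} = \left(G + \left(D + G\right)\right) \left(5 + G\right) D = \left(D + 2 G\right) \left(5 + G\right) D = \left(5 + G\right) \left(D + 2 G\right) D = D \left(5 + G\right) \left(D + 2 G\right)$)
$o^{2}{\left(V \left(-5\right),48 \right)} = \left(48 \left(2 \left(1 \left(-5\right)\right)^{2} + 5 \cdot 48 + 10 \cdot 1 \left(-5\right) + 48 \cdot 1 \left(-5\right)\right)\right)^{2} = \left(48 \left(2 \left(-5\right)^{2} + 240 + 10 \left(-5\right) + 48 \left(-5\right)\right)\right)^{2} = \left(48 \left(2 \cdot 25 + 240 - 50 - 240\right)\right)^{2} = \left(48 \left(50 + 240 - 50 - 240\right)\right)^{2} = \left(48 \cdot 0\right)^{2} = 0^{2} = 0$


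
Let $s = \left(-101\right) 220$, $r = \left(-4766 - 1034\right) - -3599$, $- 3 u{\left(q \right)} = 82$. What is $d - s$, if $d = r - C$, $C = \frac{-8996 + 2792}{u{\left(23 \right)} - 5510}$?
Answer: $\frac{83134254}{4153} \approx 20018.0$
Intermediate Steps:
$u{\left(q \right)} = - \frac{82}{3}$ ($u{\left(q \right)} = \left(- \frac{1}{3}\right) 82 = - \frac{82}{3}$)
$C = \frac{4653}{4153}$ ($C = \frac{-8996 + 2792}{- \frac{82}{3} - 5510} = - \frac{6204}{- \frac{16612}{3}} = \left(-6204\right) \left(- \frac{3}{16612}\right) = \frac{4653}{4153} \approx 1.1204$)
$r = -2201$ ($r = -5800 + 3599 = -2201$)
$s = -22220$
$d = - \frac{9145406}{4153}$ ($d = -2201 - \frac{4653}{4153} = - \frac{9145406}{4153} \approx -2202.1$)
$d - s = - \frac{9145406}{4153} - -22220 = - \frac{9145406}{4153} + 22220 = \frac{83134254}{4153}$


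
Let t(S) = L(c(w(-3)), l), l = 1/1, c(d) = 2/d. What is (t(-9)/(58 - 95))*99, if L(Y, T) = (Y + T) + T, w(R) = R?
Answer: -132/37 ≈ -3.5676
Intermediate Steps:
l = 1
L(Y, T) = Y + 2*T (L(Y, T) = (T + Y) + T = Y + 2*T)
t(S) = 4/3 (t(S) = 2/(-3) + 2*1 = 2*(-1/3) + 2 = -2/3 + 2 = 4/3)
(t(-9)/(58 - 95))*99 = ((4/3)/(58 - 95))*99 = ((4/3)/(-37))*99 = -1/37*4/3*99 = -4/111*99 = -132/37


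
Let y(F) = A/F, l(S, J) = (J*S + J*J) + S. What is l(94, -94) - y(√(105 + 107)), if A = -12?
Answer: 94 + 6*√53/53 ≈ 94.824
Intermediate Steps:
l(S, J) = S + J² + J*S (l(S, J) = (J*S + J²) + S = (J² + J*S) + S = S + J² + J*S)
y(F) = -12/F
l(94, -94) - y(√(105 + 107)) = (94 + (-94)² - 94*94) - (-12)/(√(105 + 107)) = (94 + 8836 - 8836) - (-12)/(√212) = 94 - (-12)/(2*√53) = 94 - (-12)*√53/106 = 94 - (-6)*√53/53 = 94 + 6*√53/53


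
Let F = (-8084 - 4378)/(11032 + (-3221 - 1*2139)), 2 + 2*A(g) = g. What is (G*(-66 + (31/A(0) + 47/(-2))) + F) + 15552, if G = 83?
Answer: 15734987/2836 ≈ 5548.3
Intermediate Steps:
A(g) = -1 + g/2
F = -6231/2836 (F = -12462/(11032 + (-3221 - 2139)) = -12462/(11032 - 5360) = -12462/5672 = -12462*1/5672 = -6231/2836 ≈ -2.1971)
(G*(-66 + (31/A(0) + 47/(-2))) + F) + 15552 = (83*(-66 + (31/(-1 + (½)*0) + 47/(-2))) - 6231/2836) + 15552 = (83*(-66 + (31/(-1 + 0) + 47*(-½))) - 6231/2836) + 15552 = (83*(-66 + (31/(-1) - 47/2)) - 6231/2836) + 15552 = (83*(-66 + (31*(-1) - 47/2)) - 6231/2836) + 15552 = (83*(-66 + (-31 - 47/2)) - 6231/2836) + 15552 = (83*(-66 - 109/2) - 6231/2836) + 15552 = (83*(-241/2) - 6231/2836) + 15552 = (-20003/2 - 6231/2836) + 15552 = -28370485/2836 + 15552 = 15734987/2836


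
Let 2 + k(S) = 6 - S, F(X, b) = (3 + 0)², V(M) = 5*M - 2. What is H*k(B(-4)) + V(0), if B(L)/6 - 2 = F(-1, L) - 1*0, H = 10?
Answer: -622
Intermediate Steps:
V(M) = -2 + 5*M
F(X, b) = 9 (F(X, b) = 3² = 9)
B(L) = 66 (B(L) = 12 + 6*(9 - 1*0) = 12 + 6*(9 + 0) = 12 + 6*9 = 12 + 54 = 66)
k(S) = 4 - S (k(S) = -2 + (6 - S) = 4 - S)
H*k(B(-4)) + V(0) = 10*(4 - 1*66) + (-2 + 5*0) = 10*(4 - 66) + (-2 + 0) = 10*(-62) - 2 = -620 - 2 = -622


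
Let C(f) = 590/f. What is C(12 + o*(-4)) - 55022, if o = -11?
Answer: -1540321/28 ≈ -55011.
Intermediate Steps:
C(12 + o*(-4)) - 55022 = 590/(12 - 11*(-4)) - 55022 = 590/(12 + 44) - 55022 = 590/56 - 55022 = 590*(1/56) - 55022 = 295/28 - 55022 = -1540321/28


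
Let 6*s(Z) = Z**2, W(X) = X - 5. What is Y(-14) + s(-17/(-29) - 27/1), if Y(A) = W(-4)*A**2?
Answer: -4157194/2523 ≈ -1647.7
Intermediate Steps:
W(X) = -5 + X
s(Z) = Z**2/6
Y(A) = -9*A**2 (Y(A) = (-5 - 4)*A**2 = -9*A**2)
Y(-14) + s(-17/(-29) - 27/1) = -9*(-14)**2 + (-17/(-29) - 27/1)**2/6 = -9*196 + (-17*(-1/29) - 27*1)**2/6 = -1764 + (17/29 - 27)**2/6 = -1764 + (-766/29)**2/6 = -1764 + (1/6)*(586756/841) = -1764 + 293378/2523 = -4157194/2523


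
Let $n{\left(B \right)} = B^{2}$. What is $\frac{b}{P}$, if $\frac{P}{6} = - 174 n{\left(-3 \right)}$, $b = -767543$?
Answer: $\frac{26467}{324} \approx 81.688$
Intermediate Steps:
$P = -9396$ ($P = 6 \left(- 174 \left(-3\right)^{2}\right) = 6 \left(\left(-174\right) 9\right) = 6 \left(-1566\right) = -9396$)
$\frac{b}{P} = - \frac{767543}{-9396} = \left(-767543\right) \left(- \frac{1}{9396}\right) = \frac{26467}{324}$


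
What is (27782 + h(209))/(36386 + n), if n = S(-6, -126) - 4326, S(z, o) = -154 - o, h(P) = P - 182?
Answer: 27809/32032 ≈ 0.86816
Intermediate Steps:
h(P) = -182 + P
n = -4354 (n = (-154 - 1*(-126)) - 4326 = (-154 + 126) - 4326 = -28 - 4326 = -4354)
(27782 + h(209))/(36386 + n) = (27782 + (-182 + 209))/(36386 - 4354) = (27782 + 27)/32032 = 27809*(1/32032) = 27809/32032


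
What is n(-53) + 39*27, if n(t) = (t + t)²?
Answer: 12289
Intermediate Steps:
n(t) = 4*t² (n(t) = (2*t)² = 4*t²)
n(-53) + 39*27 = 4*(-53)² + 39*27 = 4*2809 + 1053 = 11236 + 1053 = 12289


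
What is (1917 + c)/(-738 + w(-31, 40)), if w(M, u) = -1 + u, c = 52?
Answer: -1969/699 ≈ -2.8169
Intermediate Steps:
(1917 + c)/(-738 + w(-31, 40)) = (1917 + 52)/(-738 + (-1 + 40)) = 1969/(-738 + 39) = 1969/(-699) = 1969*(-1/699) = -1969/699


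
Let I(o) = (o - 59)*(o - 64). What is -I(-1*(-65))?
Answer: -6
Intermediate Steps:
I(o) = (-64 + o)*(-59 + o) (I(o) = (-59 + o)*(-64 + o) = (-64 + o)*(-59 + o))
-I(-1*(-65)) = -(3776 + (-1*(-65))**2 - (-123)*(-65)) = -(3776 + 65**2 - 123*65) = -(3776 + 4225 - 7995) = -1*6 = -6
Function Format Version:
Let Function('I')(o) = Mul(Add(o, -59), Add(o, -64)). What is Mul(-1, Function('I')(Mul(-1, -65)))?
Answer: -6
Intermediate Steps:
Function('I')(o) = Mul(Add(-64, o), Add(-59, o)) (Function('I')(o) = Mul(Add(-59, o), Add(-64, o)) = Mul(Add(-64, o), Add(-59, o)))
Mul(-1, Function('I')(Mul(-1, -65))) = Mul(-1, Add(3776, Pow(Mul(-1, -65), 2), Mul(-123, Mul(-1, -65)))) = Mul(-1, Add(3776, Pow(65, 2), Mul(-123, 65))) = Mul(-1, Add(3776, 4225, -7995)) = Mul(-1, 6) = -6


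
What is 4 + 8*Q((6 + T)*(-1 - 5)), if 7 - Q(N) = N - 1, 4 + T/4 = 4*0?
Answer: -412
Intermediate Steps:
T = -16 (T = -16 + 4*(4*0) = -16 + 4*0 = -16 + 0 = -16)
Q(N) = 8 - N (Q(N) = 7 - (N - 1) = 7 - (-1 + N) = 7 + (1 - N) = 8 - N)
4 + 8*Q((6 + T)*(-1 - 5)) = 4 + 8*(8 - (6 - 16)*(-1 - 5)) = 4 + 8*(8 - (-10)*(-6)) = 4 + 8*(8 - 1*60) = 4 + 8*(8 - 60) = 4 + 8*(-52) = 4 - 416 = -412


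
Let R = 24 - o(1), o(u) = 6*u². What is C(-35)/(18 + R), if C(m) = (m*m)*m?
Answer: -42875/36 ≈ -1191.0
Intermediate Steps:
C(m) = m³ (C(m) = m²*m = m³)
R = 18 (R = 24 - 6*1² = 24 - 6 = 18)
C(-35)/(18 + R) = (-35)³/(18 + 18) = -42875/36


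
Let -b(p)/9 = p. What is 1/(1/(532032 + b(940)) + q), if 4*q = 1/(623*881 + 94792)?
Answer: 3663040605/8419 ≈ 4.3509e+5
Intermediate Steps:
b(p) = -9*p
q = 1/2574620 (q = 1/(4*(623*881 + 94792)) = 1/(4*(548863 + 94792)) = (¼)/643655 = (¼)*(1/643655) = 1/2574620 ≈ 3.8841e-7)
1/(1/(532032 + b(940)) + q) = 1/(1/(532032 - 9*940) + 1/2574620) = 1/(1/(532032 - 8460) + 1/2574620) = 1/(1/523572 + 1/2574620) = 1/(8419/3663040605) = 3663040605/8419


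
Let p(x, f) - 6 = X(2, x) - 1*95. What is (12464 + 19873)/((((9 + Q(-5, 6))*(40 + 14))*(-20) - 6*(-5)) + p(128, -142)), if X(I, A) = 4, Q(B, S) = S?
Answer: -32337/16255 ≈ -1.9894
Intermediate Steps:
p(x, f) = -85 (p(x, f) = 6 + (4 - 1*95) = 6 + (4 - 95) = 6 - 91 = -85)
(12464 + 19873)/((((9 + Q(-5, 6))*(40 + 14))*(-20) - 6*(-5)) + p(128, -142)) = (12464 + 19873)/((((9 + 6)*(40 + 14))*(-20) - 6*(-5)) - 85) = 32337/(((15*54)*(-20) + 30) - 85) = 32337/((810*(-20) + 30) - 85) = 32337/((-16200 + 30) - 85) = 32337/(-16170 - 85) = 32337/(-16255) = 32337*(-1/16255) = -32337/16255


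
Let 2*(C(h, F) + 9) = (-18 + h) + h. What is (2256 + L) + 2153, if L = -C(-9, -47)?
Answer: 4436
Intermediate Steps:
C(h, F) = -18 + h (C(h, F) = -9 + ((-18 + h) + h)/2 = -9 + (-18 + 2*h)/2 = -9 + (-9 + h) = -18 + h)
L = 27 (L = -(-18 - 9) = -1*(-27) = 27)
(2256 + L) + 2153 = (2256 + 27) + 2153 = 2283 + 2153 = 4436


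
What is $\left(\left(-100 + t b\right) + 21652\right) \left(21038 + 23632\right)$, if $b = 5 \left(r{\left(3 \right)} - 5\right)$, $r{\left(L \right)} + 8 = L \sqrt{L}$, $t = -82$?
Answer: $1200818940 - 54944100 \sqrt{3} \approx 1.1057 \cdot 10^{9}$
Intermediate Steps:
$r{\left(L \right)} = -8 + L^{\frac{3}{2}}$ ($r{\left(L \right)} = -8 + L \sqrt{L} = -8 + L^{\frac{3}{2}}$)
$b = -65 + 15 \sqrt{3}$ ($b = 5 \left(\left(-8 + 3^{\frac{3}{2}}\right) - 5\right) = 5 \left(\left(-8 + 3 \sqrt{3}\right) - 5\right) = 5 \left(-13 + 3 \sqrt{3}\right) = -65 + 15 \sqrt{3} \approx -39.019$)
$\left(\left(-100 + t b\right) + 21652\right) \left(21038 + 23632\right) = \left(\left(-100 - 82 \left(-65 + 15 \sqrt{3}\right)\right) + 21652\right) \left(21038 + 23632\right) = \left(\left(-100 + \left(5330 - 1230 \sqrt{3}\right)\right) + 21652\right) 44670 = \left(\left(5230 - 1230 \sqrt{3}\right) + 21652\right) 44670 = \left(26882 - 1230 \sqrt{3}\right) 44670 = 1200818940 - 54944100 \sqrt{3}$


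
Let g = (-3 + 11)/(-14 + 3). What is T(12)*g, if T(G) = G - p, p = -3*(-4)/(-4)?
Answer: -120/11 ≈ -10.909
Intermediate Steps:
p = -3 (p = 12*(-1/4) = -3)
T(G) = 3 + G (T(G) = G - 1*(-3) = G + 3 = 3 + G)
g = -8/11 (g = 8/(-11) = 8*(-1/11) = -8/11 ≈ -0.72727)
T(12)*g = (3 + 12)*(-8/11) = 15*(-8/11) = -120/11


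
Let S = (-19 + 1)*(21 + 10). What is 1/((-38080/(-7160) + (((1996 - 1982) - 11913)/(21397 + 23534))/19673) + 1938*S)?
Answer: -158223033777/171102180121672853 ≈ -9.2473e-7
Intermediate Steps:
S = -558 (S = -18*31 = -558)
1/((-38080/(-7160) + (((1996 - 1982) - 11913)/(21397 + 23534))/19673) + 1938*S) = 1/((-38080/(-7160) + (((1996 - 1982) - 11913)/(21397 + 23534))/19673) + 1938*(-558)) = 1/((-38080*(-1/7160) + ((14 - 11913)/44931)*(1/19673)) - 1081404) = 1/((952/179 - 11899*1/44931*(1/19673)) - 1081404) = 1/((952/179 - 11899/44931*1/19673) - 1081404) = 1/((952/179 - 11899/883927563) - 1081404) = 1/(841496910055/158223033777 - 1081404) = 1/(-171102180121672853/158223033777) = -158223033777/171102180121672853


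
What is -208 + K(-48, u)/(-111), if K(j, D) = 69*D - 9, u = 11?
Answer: -7946/37 ≈ -214.76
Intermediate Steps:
K(j, D) = -9 + 69*D
-208 + K(-48, u)/(-111) = -208 + (-9 + 69*11)/(-111) = -208 + (-9 + 759)*(-1/111) = -208 + 750*(-1/111) = -208 - 250/37 = -7946/37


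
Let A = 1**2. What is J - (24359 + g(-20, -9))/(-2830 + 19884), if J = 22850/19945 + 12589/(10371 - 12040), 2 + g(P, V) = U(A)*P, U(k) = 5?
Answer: -887827515051/113539409614 ≈ -7.8195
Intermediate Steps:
A = 1
g(P, V) = -2 + 5*P
J = -42590191/6657641 (J = 22850*(1/19945) + 12589/(-1669) = 4570/3989 + 12589*(-1/1669) = 4570/3989 - 12589/1669 = -42590191/6657641 ≈ -6.3972)
J - (24359 + g(-20, -9))/(-2830 + 19884) = -42590191/6657641 - (24359 + (-2 + 5*(-20)))/(-2830 + 19884) = -42590191/6657641 - (24359 + (-2 - 100))/17054 = -42590191/6657641 - (24359 - 102)/17054 = -42590191/6657641 - 24257/17054 = -887827515051/113539409614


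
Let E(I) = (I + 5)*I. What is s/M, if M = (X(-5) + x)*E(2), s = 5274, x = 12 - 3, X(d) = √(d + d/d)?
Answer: 23733/595 - 5274*I/595 ≈ 39.887 - 8.8639*I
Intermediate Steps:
E(I) = I*(5 + I) (E(I) = (5 + I)*I = I*(5 + I))
X(d) = √(1 + d) (X(d) = √(d + 1) = √(1 + d))
x = 9
M = 126 + 28*I (M = (√(1 - 5) + 9)*(2*(5 + 2)) = (√(-4) + 9)*(2*7) = (2*I + 9)*14 = (9 + 2*I)*14 = 126 + 28*I ≈ 126.0 + 28.0*I)
s/M = 5274/(126 + 28*I) = 5274*((126 - 28*I)/16660) = 2637*(126 - 28*I)/8330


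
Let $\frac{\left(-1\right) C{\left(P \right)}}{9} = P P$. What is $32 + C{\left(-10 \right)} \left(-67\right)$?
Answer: $60332$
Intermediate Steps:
$C{\left(P \right)} = - 9 P^{2}$ ($C{\left(P \right)} = - 9 P P = - 9 P^{2}$)
$32 + C{\left(-10 \right)} \left(-67\right) = 32 + - 9 \left(-10\right)^{2} \left(-67\right) = 32 + \left(-9\right) 100 \left(-67\right) = 32 - -60300 = 32 + 60300 = 60332$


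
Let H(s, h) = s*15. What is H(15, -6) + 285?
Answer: 510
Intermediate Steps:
H(s, h) = 15*s
H(15, -6) + 285 = 15*15 + 285 = 225 + 285 = 510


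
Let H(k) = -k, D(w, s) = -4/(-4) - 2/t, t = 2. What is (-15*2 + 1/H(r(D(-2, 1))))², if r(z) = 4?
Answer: 14641/16 ≈ 915.06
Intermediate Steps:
D(w, s) = 0 (D(w, s) = -4/(-4) - 2/2 = -4*(-¼) - 2*½ = 1 - 1 = 0)
(-15*2 + 1/H(r(D(-2, 1))))² = (-15*2 + 1/(-1*4))² = (-30 + 1/(-4))² = (-30 - ¼)² = (-121/4)² = 14641/16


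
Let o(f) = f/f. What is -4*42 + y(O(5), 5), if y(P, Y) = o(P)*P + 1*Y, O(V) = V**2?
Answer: -138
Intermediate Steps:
o(f) = 1
y(P, Y) = P + Y (y(P, Y) = 1*P + 1*Y = P + Y)
-4*42 + y(O(5), 5) = -4*42 + (5**2 + 5) = -168 + (25 + 5) = -168 + 30 = -138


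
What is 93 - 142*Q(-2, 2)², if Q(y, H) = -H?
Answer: -475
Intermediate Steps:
93 - 142*Q(-2, 2)² = 93 - 142*(-1*2)² = 93 - 142*(-2)² = 93 - 142*4 = 93 - 568 = -475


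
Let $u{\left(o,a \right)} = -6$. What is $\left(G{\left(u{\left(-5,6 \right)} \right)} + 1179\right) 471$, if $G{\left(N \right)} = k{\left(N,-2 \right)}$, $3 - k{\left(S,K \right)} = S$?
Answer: $559548$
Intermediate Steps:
$k{\left(S,K \right)} = 3 - S$
$G{\left(N \right)} = 3 - N$
$\left(G{\left(u{\left(-5,6 \right)} \right)} + 1179\right) 471 = \left(\left(3 - -6\right) + 1179\right) 471 = \left(\left(3 + 6\right) + 1179\right) 471 = \left(9 + 1179\right) 471 = 1188 \cdot 471 = 559548$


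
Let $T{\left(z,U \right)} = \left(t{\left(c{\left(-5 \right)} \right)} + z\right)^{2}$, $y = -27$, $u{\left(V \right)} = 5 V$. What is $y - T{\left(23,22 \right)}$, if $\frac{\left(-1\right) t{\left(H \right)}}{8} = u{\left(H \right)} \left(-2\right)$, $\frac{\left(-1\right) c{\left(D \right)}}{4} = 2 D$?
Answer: $-10387756$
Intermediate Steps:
$c{\left(D \right)} = - 8 D$ ($c{\left(D \right)} = - 4 \cdot 2 D = - 8 D$)
$t{\left(H \right)} = 80 H$ ($t{\left(H \right)} = - 8 \cdot 5 H \left(-2\right) = - 8 \left(- 10 H\right) = 80 H$)
$T{\left(z,U \right)} = \left(3200 + z\right)^{2}$ ($T{\left(z,U \right)} = \left(80 \left(\left(-8\right) \left(-5\right)\right) + z\right)^{2} = \left(80 \cdot 40 + z\right)^{2} = \left(3200 + z\right)^{2}$)
$y - T{\left(23,22 \right)} = -27 - \left(3200 + 23\right)^{2} = -27 - 3223^{2} = -27 - 10387729 = -10387756$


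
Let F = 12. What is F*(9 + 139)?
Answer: 1776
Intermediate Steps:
F*(9 + 139) = 12*(9 + 139) = 12*148 = 1776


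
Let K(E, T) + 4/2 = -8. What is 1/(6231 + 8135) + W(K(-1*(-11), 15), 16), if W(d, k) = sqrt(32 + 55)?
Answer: 1/14366 + sqrt(87) ≈ 9.3275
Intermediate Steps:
K(E, T) = -10 (K(E, T) = -2 - 8 = -10)
W(d, k) = sqrt(87)
1/(6231 + 8135) + W(K(-1*(-11), 15), 16) = 1/(6231 + 8135) + sqrt(87) = 1/14366 + sqrt(87)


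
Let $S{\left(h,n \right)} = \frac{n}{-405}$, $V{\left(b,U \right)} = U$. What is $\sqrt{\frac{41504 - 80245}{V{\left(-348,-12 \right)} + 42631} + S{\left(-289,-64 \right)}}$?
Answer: $\frac{i \sqrt{2762241593455}}{1917855} \approx 0.86659 i$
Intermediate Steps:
$S{\left(h,n \right)} = - \frac{n}{405}$ ($S{\left(h,n \right)} = n \left(- \frac{1}{405}\right) = - \frac{n}{405}$)
$\sqrt{\frac{41504 - 80245}{V{\left(-348,-12 \right)} + 42631} + S{\left(-289,-64 \right)}} = \sqrt{\frac{41504 - 80245}{-12 + 42631} - - \frac{64}{405}} = \sqrt{- \frac{38741}{42619} + \frac{64}{405}} = \sqrt{- \frac{12962489}{17260695}} = \frac{i \sqrt{2762241593455}}{1917855}$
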